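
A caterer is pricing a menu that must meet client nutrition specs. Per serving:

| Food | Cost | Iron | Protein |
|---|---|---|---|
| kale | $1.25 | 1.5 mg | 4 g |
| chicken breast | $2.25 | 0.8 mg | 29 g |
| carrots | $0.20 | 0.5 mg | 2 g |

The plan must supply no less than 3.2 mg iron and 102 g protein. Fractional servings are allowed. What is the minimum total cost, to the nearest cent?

$7.95

For a min-cost LP with two ≥-constraints, a basic feasible solution has at most two positive variables.
kale only: max(3.2/1.5, 102/4) = 25.5 servings → $31.88.
chicken breast only: max(3.2/0.8, 102/29) = 4 servings → $9.00.
carrots only: max(3.2/0.5, 102/2) = 51 servings → $10.20.
kale + chicken breast with both tight: 0.2779 servings and 3.479 servings → $8.17.
kale + carrots: intersection lies outside the first quadrant.
chicken breast + carrots with both tight: 3.457 servings and 0.8682 servings → $7.95.
So the least-cost plan costs $7.95.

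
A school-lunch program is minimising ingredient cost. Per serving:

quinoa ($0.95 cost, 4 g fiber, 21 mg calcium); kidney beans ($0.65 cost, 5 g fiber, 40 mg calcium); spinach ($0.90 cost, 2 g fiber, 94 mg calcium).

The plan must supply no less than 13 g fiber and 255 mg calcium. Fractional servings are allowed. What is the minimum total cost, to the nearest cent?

$2.93

At the optimum either one food covers both requirements or two foods hit both targets exactly; no other combination can be cheaper.
quinoa only: max(13/4, 255/21) = 12.14 servings → $11.54.
kidney beans only: max(13/5, 255/40) = 6.375 servings → $4.14.
spinach only: max(13/2, 255/94) = 6.5 servings → $5.85.
quinoa + kidney beans with both targets exact would need a negative amount; discard.
quinoa + spinach with both tight: 2.132 servings and 2.237 servings → $4.04.
kidney beans + spinach with both tight: 1.826 servings and 1.936 servings → $2.93.
So the least-cost plan costs $2.93.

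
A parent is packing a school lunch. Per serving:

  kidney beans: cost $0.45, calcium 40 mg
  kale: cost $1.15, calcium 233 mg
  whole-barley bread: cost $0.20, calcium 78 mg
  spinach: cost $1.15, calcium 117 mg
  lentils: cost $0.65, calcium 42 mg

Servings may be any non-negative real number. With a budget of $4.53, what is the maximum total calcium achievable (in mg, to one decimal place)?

1766.7 mg

Calcium per dollar: whole-barley bread 390, kale 202.6, spinach 101.7, kidney beans 88.89, lentils 64.62.
With no serving limits, spend the whole cost allowance on whole-barley bread: $4.53 / $0.20 × 78 mg = 1766.7 mg.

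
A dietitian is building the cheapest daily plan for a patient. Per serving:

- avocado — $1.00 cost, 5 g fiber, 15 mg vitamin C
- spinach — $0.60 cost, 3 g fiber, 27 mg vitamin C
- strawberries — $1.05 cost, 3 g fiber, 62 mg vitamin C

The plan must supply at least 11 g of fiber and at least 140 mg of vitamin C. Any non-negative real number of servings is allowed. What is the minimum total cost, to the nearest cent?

This is a tiny linear program; its minimum lies at a vertex of the feasible set. List the vertices and price them.
avocado only: max(11/5, 140/15) = 9.333 servings → $9.33.
spinach only: max(11/3, 140/27) = 5.185 servings → $3.11.
strawberries only: max(11/3, 140/62) = 3.667 servings → $3.85.
avocado + spinach with both targets exact would need a negative amount; discard.
avocado + strawberries with both tight: 0.9887 servings and 2.019 servings → $3.11.
spinach + strawberries with both tight: 2.495 servings and 1.171 servings → $2.73.
Cheapest feasible corner: $2.73.

$2.73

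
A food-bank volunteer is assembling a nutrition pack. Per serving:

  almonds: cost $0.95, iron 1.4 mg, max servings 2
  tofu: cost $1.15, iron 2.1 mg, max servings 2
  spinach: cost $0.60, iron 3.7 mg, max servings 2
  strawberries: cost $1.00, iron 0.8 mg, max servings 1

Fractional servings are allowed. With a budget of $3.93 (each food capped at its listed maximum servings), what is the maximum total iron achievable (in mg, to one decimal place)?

Iron per dollar: spinach 6.167, tofu 1.826, almonds 1.474, strawberries 0.8.
Take 2 servings of spinach: spends $1.20, +7.4 mg iron (running total 7.4 mg).
Take 2 servings of tofu: spends $2.30, +4.2 mg iron (running total 11.6 mg).
Take 0.4526 servings of almonds: spends $0.43, +0.6 mg iron (running total 12.2 mg).
Filling greedily by iron-per-dollar is optimal for one linear limit, giving 12.2 mg.

12.2 mg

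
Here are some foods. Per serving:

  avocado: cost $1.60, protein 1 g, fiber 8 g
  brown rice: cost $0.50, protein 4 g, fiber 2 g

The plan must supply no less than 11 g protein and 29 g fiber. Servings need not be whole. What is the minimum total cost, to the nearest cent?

The cheapest plan sits at a corner of the feasible region — with two constraints it uses at most two foods.
avocado only: max(11/1, 29/8) = 11 servings → $17.60.
brown rice only: max(11/4, 29/2) = 14.5 servings → $7.25.
avocado + brown rice with both tight: 3.133 servings and 1.967 servings → $6.00.
Cheapest feasible corner: $6.00.

$6.00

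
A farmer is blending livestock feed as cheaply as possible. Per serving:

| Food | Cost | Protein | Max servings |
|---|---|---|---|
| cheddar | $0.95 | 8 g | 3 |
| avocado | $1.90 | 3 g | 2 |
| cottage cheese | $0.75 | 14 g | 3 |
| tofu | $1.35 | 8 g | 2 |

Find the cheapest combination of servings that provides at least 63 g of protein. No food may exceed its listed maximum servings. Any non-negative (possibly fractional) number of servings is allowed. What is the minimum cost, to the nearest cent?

$4.74

Cost per g of protein: cottage cheese $0.0536, cheddar $0.1187, tofu $0.1688, avocado $0.6333.
Take 3 servings of cottage cheese: +42.0 g protein for $2.25 (total $2.25, still need 21.0 g).
Take 2.625 servings of cheddar: +21.0 g protein for $2.49 (total $4.74, still need 0.0 g).
Greedy by cheapest-per-g is optimal for a single linear constraint, so the minimum cost is $4.74.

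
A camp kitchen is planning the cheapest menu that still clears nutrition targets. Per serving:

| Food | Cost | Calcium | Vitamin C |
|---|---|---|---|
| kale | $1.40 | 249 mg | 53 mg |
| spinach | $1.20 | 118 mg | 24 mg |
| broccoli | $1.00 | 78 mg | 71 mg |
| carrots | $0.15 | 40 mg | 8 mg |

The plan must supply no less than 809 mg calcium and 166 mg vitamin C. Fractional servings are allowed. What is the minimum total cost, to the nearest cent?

kale only: max(809/249, 166/53) = 3.249 servings → $4.55.
spinach only: max(809/118, 166/24) = 6.917 servings → $8.30.
broccoli only: max(809/78, 166/71) = 10.37 servings → $10.37.
carrots only: max(809/40, 166/8) = 20.75 servings → $3.11.
kale + spinach with both tight: 0.6187 servings and 5.55 servings → $7.53.
kale + broccoli: intersection lies outside the first quadrant.
kale + carrots with both tight: 1.312 servings and 12.05 servings → $3.65.
spinach + broccoli with both tight: 6.838 servings and 0.02644 servings → $8.23.
spinach + carrots: intersection lies outside the first quadrant.
broccoli + carrots with both tight: 0.07581 servings and 20.08 servings → $3.09.
The minimum over all feasible corners is $3.09.

$3.09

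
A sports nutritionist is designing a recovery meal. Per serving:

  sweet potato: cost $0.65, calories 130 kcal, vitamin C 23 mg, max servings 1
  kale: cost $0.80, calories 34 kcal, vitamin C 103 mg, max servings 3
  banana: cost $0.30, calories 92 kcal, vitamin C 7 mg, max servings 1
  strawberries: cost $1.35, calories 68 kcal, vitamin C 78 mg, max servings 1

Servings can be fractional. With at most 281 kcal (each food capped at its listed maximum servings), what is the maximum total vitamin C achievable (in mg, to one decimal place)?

Vitamin C per kcal: kale 3.029, strawberries 1.147, sweet potato 0.1769, banana 0.07609.
Take 3 servings of kale: uses 102 kcal, +309.0 mg vitamin C (running total 309.0 mg).
Take 1 serving of strawberries: uses 68 kcal, +78.0 mg vitamin C (running total 387.0 mg).
Take 0.8538 servings of sweet potato: uses 111 kcal, +19.6 mg vitamin C (running total 406.6 mg).
Greedy by best ratio exhausts the calories allowance optimally: 406.6 mg.

406.6 mg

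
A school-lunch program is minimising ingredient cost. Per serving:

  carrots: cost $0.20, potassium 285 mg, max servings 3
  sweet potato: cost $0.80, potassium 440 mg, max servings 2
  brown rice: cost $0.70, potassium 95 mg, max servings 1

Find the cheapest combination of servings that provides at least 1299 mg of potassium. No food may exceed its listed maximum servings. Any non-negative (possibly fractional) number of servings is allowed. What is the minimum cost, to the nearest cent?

$1.41

Cost per mg of potassium: carrots $0.0007, sweet potato $0.0018, brown rice $0.0074.
Take 3 servings of carrots: +855.0 mg potassium for $0.60 (total $0.60, still need 444.0 mg).
Take 1.009 servings of sweet potato: +444.0 mg potassium for $0.81 (total $1.41, still need 0.0 mg).
Filling from the cheapest source first is optimal under one linear minimum: $1.41.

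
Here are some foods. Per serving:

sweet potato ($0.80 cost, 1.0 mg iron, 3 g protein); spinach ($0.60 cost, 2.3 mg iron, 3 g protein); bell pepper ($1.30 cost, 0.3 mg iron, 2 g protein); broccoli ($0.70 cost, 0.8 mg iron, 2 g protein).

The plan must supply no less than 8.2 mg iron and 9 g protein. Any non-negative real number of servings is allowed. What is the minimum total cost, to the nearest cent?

$2.14

At the optimum either one food covers both requirements or two foods hit both targets exactly; no other combination can be cheaper.
sweet potato only: max(8.2/1.0, 9/3) = 8.2 servings → $6.56.
spinach only: max(8.2/2.3, 9/3) = 3.565 servings → $2.14.
bell pepper only: max(8.2/0.3, 9/2) = 27.33 servings → $35.53.
broccoli only: max(8.2/0.8, 9/2) = 10.25 servings → $7.17.
sweet potato + spinach: the both-tight solution has a negative serving — not a feasible corner.
sweet potato + bell pepper: the both-tight solution has a negative serving — not a feasible corner.
sweet potato + broccoli: intersection lies outside the first quadrant.
spinach + bell pepper with both targets exact would need a negative amount; discard.
spinach + broccoli: the both-tight solution has a negative serving — not a feasible corner.
bell pepper + broccoli with both targets exact would need a negative amount; discard.
So the least-cost plan costs $2.14.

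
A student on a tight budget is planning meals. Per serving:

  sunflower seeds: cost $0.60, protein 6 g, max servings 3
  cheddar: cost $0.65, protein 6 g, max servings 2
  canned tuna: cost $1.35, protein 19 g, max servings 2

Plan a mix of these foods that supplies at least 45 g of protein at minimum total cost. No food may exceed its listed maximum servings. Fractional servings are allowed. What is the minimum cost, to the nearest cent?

Cost per g of protein: canned tuna $0.0711, sunflower seeds $0.1000, cheddar $0.1083.
Take 2 servings of canned tuna: +38.0 g protein for $2.70 (total $2.70, still need 7.0 g).
Take 1.167 servings of sunflower seeds: +7.0 g protein for $0.70 (total $3.40, still need 0.0 g).
Greedy by cheapest-per-g is optimal for a single linear constraint, so the minimum cost is $3.40.

$3.40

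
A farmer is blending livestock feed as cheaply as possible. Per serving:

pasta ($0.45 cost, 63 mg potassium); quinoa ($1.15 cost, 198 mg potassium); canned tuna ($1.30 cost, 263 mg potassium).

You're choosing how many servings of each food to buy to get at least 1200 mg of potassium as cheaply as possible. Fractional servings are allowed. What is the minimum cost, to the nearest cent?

$5.93

Cost per mg of potassium: canned tuna $0.0049, quinoa $0.0058, pasta $0.0071.
With no serving limits, use only canned tuna: 1200 mg / 263 mg = 4.563 servings × $1.30 = $5.93.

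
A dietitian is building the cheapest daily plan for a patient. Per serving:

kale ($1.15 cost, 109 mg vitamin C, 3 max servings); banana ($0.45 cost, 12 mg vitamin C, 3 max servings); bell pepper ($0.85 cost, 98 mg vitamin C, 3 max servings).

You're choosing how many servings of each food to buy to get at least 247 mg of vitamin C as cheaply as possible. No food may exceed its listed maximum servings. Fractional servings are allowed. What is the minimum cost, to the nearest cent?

Cost per mg of vitamin C: bell pepper $0.0087, kale $0.0106, banana $0.0375.
Take 2.52 servings of bell pepper: +247.0 mg vitamin C for $2.14 (total $2.14, still need 0.0 mg).
Greedy by cheapest-per-mg is optimal for a single linear constraint, so the minimum cost is $2.14.

$2.14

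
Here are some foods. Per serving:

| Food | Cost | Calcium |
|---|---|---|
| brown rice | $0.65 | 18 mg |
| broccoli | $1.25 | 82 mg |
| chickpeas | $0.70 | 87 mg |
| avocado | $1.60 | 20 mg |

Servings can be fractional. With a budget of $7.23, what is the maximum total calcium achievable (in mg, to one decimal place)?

Calcium per dollar: chickpeas 124.3, broccoli 65.6, brown rice 27.69, avocado 12.5.
With no serving limits, spend the whole cost allowance on chickpeas: $7.23 / $0.70 × 87 mg = 898.6 mg.

898.6 mg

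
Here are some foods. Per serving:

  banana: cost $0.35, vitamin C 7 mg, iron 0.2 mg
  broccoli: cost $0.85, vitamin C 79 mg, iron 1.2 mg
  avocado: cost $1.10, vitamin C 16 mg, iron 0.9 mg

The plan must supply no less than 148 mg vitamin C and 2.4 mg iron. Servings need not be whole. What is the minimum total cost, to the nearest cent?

$1.70

banana only: max(148/7, 2.4/0.2) = 21.14 servings → $7.40.
broccoli only: max(148/79, 2.4/1.2) = 2 servings → $1.70.
avocado only: max(148/16, 2.4/0.9) = 9.25 servings → $10.18.
banana + broccoli with both tight: 1.622 servings and 1.73 servings → $2.04.
banana + avocado: intersection lies outside the first quadrant.
broccoli + avocado with both tight: 1.827 servings and 0.2312 servings → $1.81.
The minimum over all feasible corners is $1.70.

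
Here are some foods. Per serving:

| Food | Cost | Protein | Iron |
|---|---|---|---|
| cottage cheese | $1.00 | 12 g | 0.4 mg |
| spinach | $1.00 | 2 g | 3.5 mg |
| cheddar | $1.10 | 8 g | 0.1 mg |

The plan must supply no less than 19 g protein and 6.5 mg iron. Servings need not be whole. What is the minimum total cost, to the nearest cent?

$3.01

Check every corner: each single food scaled to meet both minima, and each pair solved so both constraints bind.
cottage cheese only: max(19/12, 6.5/0.4) = 16.25 servings → $16.25.
spinach only: max(19/2, 6.5/3.5) = 9.5 servings → $9.50.
cheddar only: max(19/8, 6.5/0.1) = 65 servings → $71.50.
cottage cheese + spinach with both tight: 1.299 servings and 1.709 servings → $3.01.
cottage cheese + cheddar: the both-tight solution has a negative serving — not a feasible corner.
spinach + cheddar with both tight: 1.802 servings and 1.924 servings → $3.92.
The minimum over all feasible corners is $3.01.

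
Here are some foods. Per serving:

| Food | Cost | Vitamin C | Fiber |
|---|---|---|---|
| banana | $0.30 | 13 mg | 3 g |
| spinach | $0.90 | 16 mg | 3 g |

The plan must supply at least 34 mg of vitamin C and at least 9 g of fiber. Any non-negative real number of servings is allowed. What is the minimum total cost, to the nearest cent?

$0.90

Two binding constraints pin down two serving amounts, so the optimal mix uses at most two foods. The candidates are each food alone (scaled to the tighter of vitamin C/fiber) and each pair with both constraints tight.
banana only: max(34/13, 9/3) = 3 servings → $0.90.
spinach only: max(34/16, 9/3) = 3 servings → $2.70.
banana + spinach: intersection lies outside the first quadrant.
So the least-cost plan costs $0.90.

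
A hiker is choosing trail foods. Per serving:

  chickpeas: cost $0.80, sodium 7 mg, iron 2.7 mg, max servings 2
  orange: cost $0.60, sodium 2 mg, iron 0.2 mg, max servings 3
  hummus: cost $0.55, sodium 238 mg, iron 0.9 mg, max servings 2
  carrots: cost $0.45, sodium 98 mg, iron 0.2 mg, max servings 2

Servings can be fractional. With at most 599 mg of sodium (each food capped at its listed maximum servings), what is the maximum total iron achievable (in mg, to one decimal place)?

Iron per mg sodium: chickpeas 0.3857, orange 0.1, hummus 0.003782, carrots 0.002041.
Take 2 servings of chickpeas: uses 14 mg sodium, +5.4 mg iron (running total 5.4 mg).
Take 3 servings of orange: uses 6 mg sodium, +0.6 mg iron (running total 6.0 mg).
Take 2 servings of hummus: uses 476 mg sodium, +1.8 mg iron (running total 7.8 mg).
Take 1.051 servings of carrots: uses 103 mg sodium, +0.2 mg iron (running total 8.0 mg).
Filling greedily by iron-per-mg sodium is optimal for one linear limit, giving 8.0 mg.

8.0 mg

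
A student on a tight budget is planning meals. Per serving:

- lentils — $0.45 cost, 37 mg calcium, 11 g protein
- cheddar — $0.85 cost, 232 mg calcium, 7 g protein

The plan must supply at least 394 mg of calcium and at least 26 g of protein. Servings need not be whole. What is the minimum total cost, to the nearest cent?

$1.89

A basic optimal solution has at most two foods positive. Try each food alone and each pair with both targets met exactly.
lentils only: max(394/37, 26/11) = 10.65 servings → $4.79.
cheddar only: max(394/232, 26/7) = 3.714 servings → $3.16.
lentils + cheddar with both tight: 1.428 servings and 1.471 servings → $1.89.
Cheapest feasible corner: $1.89.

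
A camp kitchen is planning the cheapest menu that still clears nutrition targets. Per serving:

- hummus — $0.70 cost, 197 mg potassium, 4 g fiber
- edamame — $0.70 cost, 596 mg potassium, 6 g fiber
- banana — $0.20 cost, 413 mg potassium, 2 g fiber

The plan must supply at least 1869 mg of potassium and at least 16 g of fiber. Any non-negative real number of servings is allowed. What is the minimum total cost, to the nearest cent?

Check every corner: each single food scaled to meet both minima, and each pair solved so both constraints bind.
hummus only: max(1869/197, 16/4) = 9.487 servings → $6.64.
edamame only: max(1869/596, 16/6) = 3.136 servings → $2.20.
banana only: max(1869/413, 16/2) = 8 servings → $1.60.
hummus + edamame: the both-tight solution has a negative serving — not a feasible corner.
hummus + banana with both tight: 2.281 servings and 3.437 servings → $2.28.
edamame + banana with both tight: 2.232 servings and 1.305 servings → $1.82.
So the least-cost plan costs $1.60.

$1.60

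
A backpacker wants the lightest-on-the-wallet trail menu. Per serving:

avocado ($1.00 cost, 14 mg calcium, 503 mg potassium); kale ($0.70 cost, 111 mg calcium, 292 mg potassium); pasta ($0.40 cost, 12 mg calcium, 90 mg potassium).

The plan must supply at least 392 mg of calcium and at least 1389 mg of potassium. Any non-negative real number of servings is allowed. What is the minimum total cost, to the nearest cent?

$3.17

avocado only: max(392/14, 1389/503) = 28 servings → $28.00.
kale only: max(392/111, 1389/292) = 4.757 servings → $3.33.
pasta only: max(392/12, 1389/90) = 32.67 servings → $13.07.
avocado + kale with both tight: 0.7675 servings and 3.435 servings → $3.17.
avocado + pasta with both targets exact would need a negative amount; discard.
kale + pasta with both tight: 2.87 servings and 6.123 servings → $4.46.
Cheapest feasible corner: $3.17.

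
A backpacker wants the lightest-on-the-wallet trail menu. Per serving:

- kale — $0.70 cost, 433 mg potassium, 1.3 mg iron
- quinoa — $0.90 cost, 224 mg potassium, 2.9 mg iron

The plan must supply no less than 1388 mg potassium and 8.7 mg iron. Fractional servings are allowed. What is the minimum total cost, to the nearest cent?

$3.34

kale only: max(1388/433, 8.7/1.3) = 6.692 servings → $4.68.
quinoa only: max(1388/224, 8.7/2.9) = 6.196 servings → $5.58.
kale + quinoa with both tight: 2.153 servings and 2.035 servings → $3.34.
The minimum over all feasible corners is $3.34.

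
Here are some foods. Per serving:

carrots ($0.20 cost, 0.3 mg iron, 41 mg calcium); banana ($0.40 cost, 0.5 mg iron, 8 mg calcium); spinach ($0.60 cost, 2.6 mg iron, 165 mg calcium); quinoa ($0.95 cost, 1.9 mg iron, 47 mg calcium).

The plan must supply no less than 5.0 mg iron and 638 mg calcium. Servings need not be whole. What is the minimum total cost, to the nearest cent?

$2.32

Minimising a linear cost over {iron ≥ 5.0, calcium ≥ 638, servings ≥ 0} — the optimum is at a vertex, using one or two foods.
carrots only: max(5.0/0.3, 638/41) = 16.67 servings → $3.33.
banana only: max(5.0/0.5, 638/8) = 79.75 servings → $31.90.
spinach only: max(5.0/2.6, 638/165) = 3.867 servings → $2.32.
quinoa only: max(5.0/1.9, 638/47) = 13.57 servings → $12.90.
carrots + banana with both tight: 15.41 servings and 0.7514 servings → $3.38.
carrots + spinach with both tight: 14.6 servings and 0.2382 servings → $3.06.
carrots + quinoa with both tight: 15.32 servings and 0.2132 servings → $3.27.
banana + spinach with both targets exact would need a negative amount; discard.
banana + quinoa with both targets exact would need a negative amount; discard.
spinach + quinoa: the both-tight solution has a negative serving — not a feasible corner.
The minimum over all feasible corners is $2.32.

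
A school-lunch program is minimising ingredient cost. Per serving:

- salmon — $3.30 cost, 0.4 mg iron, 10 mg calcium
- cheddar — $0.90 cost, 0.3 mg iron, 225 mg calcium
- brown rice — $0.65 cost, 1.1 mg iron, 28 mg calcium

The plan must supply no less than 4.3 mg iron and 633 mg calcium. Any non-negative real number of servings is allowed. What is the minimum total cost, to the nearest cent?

Check every corner: each single food scaled to meet both minima, and each pair solved so both constraints bind.
salmon only: max(4.3/0.4, 633/10) = 63.3 servings → $208.89.
cheddar only: max(4.3/0.3, 633/225) = 14.33 servings → $12.90.
brown rice only: max(4.3/1.1, 633/28) = 22.61 servings → $14.69.
salmon + cheddar with both tight: 8.938 servings and 2.416 servings → $31.67.
salmon + brown rice: the both-tight solution has a negative serving — not a feasible corner.
cheddar + brown rice with both tight: 2.409 servings and 3.252 servings → $4.28.
So the least-cost plan costs $4.28.

$4.28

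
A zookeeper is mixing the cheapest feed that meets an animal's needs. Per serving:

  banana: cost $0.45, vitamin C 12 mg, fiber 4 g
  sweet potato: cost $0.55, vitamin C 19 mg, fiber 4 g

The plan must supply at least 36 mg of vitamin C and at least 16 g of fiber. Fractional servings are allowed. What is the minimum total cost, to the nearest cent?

$1.80

An LP optimum is at a vertex; with two nutrient constraints at most two foods are used. Check each candidate.
banana only: max(36/12, 16/4) = 4 servings → $1.80.
sweet potato only: max(36/19, 16/4) = 4 servings → $2.20.
banana + sweet potato: the both-tight solution has a negative serving — not a feasible corner.
Cheapest feasible corner: $1.80.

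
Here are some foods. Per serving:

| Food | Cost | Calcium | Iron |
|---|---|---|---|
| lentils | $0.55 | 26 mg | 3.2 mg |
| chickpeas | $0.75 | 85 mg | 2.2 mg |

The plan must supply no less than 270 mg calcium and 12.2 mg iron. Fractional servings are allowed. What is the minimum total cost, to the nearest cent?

Minimising a linear cost over {calcium ≥ 270, iron ≥ 12.2, servings ≥ 0} — the optimum is at a vertex, using one or two foods.
lentils only: max(270/26, 12.2/3.2) = 10.38 servings → $5.71.
chickpeas only: max(270/85, 12.2/2.2) = 5.545 servings → $4.16.
lentils + chickpeas with both tight: 2.062 servings and 2.546 servings → $3.04.
So the least-cost plan costs $3.04.

$3.04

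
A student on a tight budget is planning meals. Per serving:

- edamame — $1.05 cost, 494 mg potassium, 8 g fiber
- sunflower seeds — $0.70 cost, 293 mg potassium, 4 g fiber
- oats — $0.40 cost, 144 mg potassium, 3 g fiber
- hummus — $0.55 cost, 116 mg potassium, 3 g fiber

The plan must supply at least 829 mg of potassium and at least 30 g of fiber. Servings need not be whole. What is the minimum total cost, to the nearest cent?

edamame only: max(829/494, 30/8) = 3.75 servings → $3.94.
sunflower seeds only: max(829/293, 30/4) = 7.5 servings → $5.25.
oats only: max(829/144, 30/3) = 10 servings → $4.00.
hummus only: max(829/116, 30/3) = 10 servings → $5.50.
edamame + sunflower seeds with both targets exact would need a negative amount; discard.
edamame + oats: intersection lies outside the first quadrant.
edamame + hummus: the both-tight solution has a negative serving — not a feasible corner.
sunflower seeds + oats with both targets exact would need a negative amount; discard.
sunflower seeds + hummus: the both-tight solution has a negative serving — not a feasible corner.
oats + hummus with both targets exact would need a negative amount; discard.
The minimum over all feasible corners is $3.94.

$3.94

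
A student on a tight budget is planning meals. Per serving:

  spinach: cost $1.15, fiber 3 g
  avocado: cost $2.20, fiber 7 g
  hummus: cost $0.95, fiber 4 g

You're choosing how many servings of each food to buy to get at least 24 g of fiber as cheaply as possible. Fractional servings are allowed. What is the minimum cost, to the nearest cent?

$5.70

Cost per g of fiber: hummus $0.2375, avocado $0.3143, spinach $0.3833.
With no serving limits, use only hummus: 24 g / 4 g = 6 servings × $0.95 = $5.70.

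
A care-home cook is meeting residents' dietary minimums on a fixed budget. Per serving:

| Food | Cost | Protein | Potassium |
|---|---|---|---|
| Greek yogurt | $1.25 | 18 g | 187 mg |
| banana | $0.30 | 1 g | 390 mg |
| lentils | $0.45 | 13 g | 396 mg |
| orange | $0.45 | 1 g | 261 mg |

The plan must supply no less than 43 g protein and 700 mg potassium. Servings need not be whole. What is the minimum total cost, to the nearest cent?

$1.49

Two binding constraints pin down two serving amounts, so the optimal mix uses at most two foods. The candidates are each food alone (scaled to the tighter of protein/potassium) and each pair with both constraints tight.
Greek yogurt only: max(43/18, 700/187) = 3.743 servings → $4.68.
banana only: max(43/1, 700/390) = 43 servings → $12.90.
lentils only: max(43/13, 700/396) = 3.308 servings → $1.49.
orange only: max(43/1, 700/261) = 43 servings → $19.35.
Greek yogurt + banana with both tight: 2.352 servings and 0.6672 servings → $3.14.
Greek yogurt + lentils with both tight: 1.688 servings and 0.9706 servings → $2.55.
Greek yogurt + orange with both tight: 2.333 servings and 1.011 servings → $3.37.
banana + lentils: the both-tight solution has a negative serving — not a feasible corner.
banana + orange: the both-tight solution has a negative serving — not a feasible corner.
lentils + orange with both targets exact would need a negative amount; discard.
The minimum over all feasible corners is $1.49.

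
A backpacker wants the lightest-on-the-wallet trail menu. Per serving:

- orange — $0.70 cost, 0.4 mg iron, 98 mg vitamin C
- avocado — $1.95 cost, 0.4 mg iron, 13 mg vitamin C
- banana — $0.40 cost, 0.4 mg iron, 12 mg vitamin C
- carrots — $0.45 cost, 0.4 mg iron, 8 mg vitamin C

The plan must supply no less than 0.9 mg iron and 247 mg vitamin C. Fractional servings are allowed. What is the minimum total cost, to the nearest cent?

With two linear requirements the optimum uses one or two foods; enumerate the corners.
orange only: max(0.9/0.4, 247/98) = 2.52 servings → $1.76.
avocado only: max(0.9/0.4, 247/13) = 19 servings → $37.05.
banana only: max(0.9/0.4, 247/12) = 20.58 servings → $8.23.
carrots only: max(0.9/0.4, 247/8) = 30.88 servings → $13.89.
orange + avocado with both targets exact would need a negative amount; discard.
orange + banana: intersection lies outside the first quadrant.
orange + carrots with both targets exact would need a negative amount; discard.
avocado + banana: intersection lies outside the first quadrant.
avocado + carrots with both targets exact would need a negative amount; discard.
banana + carrots: the both-tight solution has a negative serving — not a feasible corner.
So the least-cost plan costs $1.76.

$1.76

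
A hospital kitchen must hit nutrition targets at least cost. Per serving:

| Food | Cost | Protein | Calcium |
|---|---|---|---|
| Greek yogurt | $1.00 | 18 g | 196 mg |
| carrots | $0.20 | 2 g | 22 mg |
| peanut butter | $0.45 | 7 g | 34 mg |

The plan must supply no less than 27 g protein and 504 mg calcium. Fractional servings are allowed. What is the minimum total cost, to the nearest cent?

This is a tiny linear program; its minimum lies at a vertex of the feasible set. List the vertices and price them.
Greek yogurt only: max(27/18, 504/196) = 2.571 servings → $2.57.
carrots only: max(27/2, 504/22) = 22.91 servings → $4.58.
peanut butter only: max(27/7, 504/34) = 14.82 servings → $6.67.
Greek yogurt + carrots with both targets exact would need a negative amount; discard.
Greek yogurt + peanut butter: the both-tight solution has a negative serving — not a feasible corner.
carrots + peanut butter with both targets exact would need a negative amount; discard.
So the least-cost plan costs $2.57.

$2.57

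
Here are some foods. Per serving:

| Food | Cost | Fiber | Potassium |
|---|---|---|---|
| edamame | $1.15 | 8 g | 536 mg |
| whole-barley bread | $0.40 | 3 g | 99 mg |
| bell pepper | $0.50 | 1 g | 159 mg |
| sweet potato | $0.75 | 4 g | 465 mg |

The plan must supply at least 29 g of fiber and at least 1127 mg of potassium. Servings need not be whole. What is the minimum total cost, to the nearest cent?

Two binding constraints pin down two serving amounts, so the optimal mix uses at most two foods. The candidates are each food alone (scaled to the tighter of fiber/potassium) and each pair with both constraints tight.
edamame only: max(29/8, 1127/536) = 3.625 servings → $4.17.
whole-barley bread only: max(29/3, 1127/99) = 11.38 servings → $4.55.
bell pepper only: max(29/1, 1127/159) = 29 servings → $14.50.
sweet potato only: max(29/4, 1127/465) = 7.25 servings → $5.44.
edamame + whole-barley bread with both tight: 0.625 servings and 8 servings → $3.92.
edamame + bell pepper: the both-tight solution has a negative serving — not a feasible corner.
edamame + sweet potato: intersection lies outside the first quadrant.
whole-barley bread + bell pepper with both tight: 9.217 servings and 1.349 servings → $4.36.
whole-barley bread + sweet potato with both tight: 8.986 servings and 0.5105 servings → $3.98.
bell pepper + sweet potato: the both-tight solution has a negative serving — not a feasible corner.
Cheapest feasible corner: $3.92.

$3.92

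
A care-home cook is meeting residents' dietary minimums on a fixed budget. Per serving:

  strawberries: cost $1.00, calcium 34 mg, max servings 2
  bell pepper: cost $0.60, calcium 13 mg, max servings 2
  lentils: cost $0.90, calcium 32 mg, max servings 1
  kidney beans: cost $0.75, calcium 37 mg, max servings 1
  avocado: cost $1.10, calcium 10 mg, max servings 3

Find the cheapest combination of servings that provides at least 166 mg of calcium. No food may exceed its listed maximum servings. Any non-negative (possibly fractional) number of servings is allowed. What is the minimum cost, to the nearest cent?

$5.18

Cost per mg of calcium: kidney beans $0.0203, lentils $0.0281, strawberries $0.0294, bell pepper $0.0462, avocado $0.1100.
Take 1 serving of kidney beans: +37.0 mg calcium for $0.75 (total $0.75, still need 129.0 mg).
Take 1 serving of lentils: +32.0 mg calcium for $0.90 (total $1.65, still need 97.0 mg).
Take 2 servings of strawberries: +68.0 mg calcium for $2.00 (total $3.65, still need 29.0 mg).
Take 2 servings of bell pepper: +26.0 mg calcium for $1.20 (total $4.85, still need 3.0 mg).
Take 0.3 servings of avocado: +3.0 mg calcium for $0.33 (total $5.18, still need 0.0 mg).
Filling from the cheapest source first is optimal under one linear minimum: $5.18.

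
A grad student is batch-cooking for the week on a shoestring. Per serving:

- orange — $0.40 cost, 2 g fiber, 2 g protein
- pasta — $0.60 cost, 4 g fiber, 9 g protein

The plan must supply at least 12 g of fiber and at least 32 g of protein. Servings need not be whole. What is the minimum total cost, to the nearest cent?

$2.13

With two linear requirements the optimum uses one or two foods; enumerate the corners.
orange only: max(12/2, 32/2) = 16 servings → $6.40.
pasta only: max(12/4, 32/9) = 3.556 servings → $2.13.
orange + pasta with both targets exact would need a negative amount; discard.
So the least-cost plan costs $2.13.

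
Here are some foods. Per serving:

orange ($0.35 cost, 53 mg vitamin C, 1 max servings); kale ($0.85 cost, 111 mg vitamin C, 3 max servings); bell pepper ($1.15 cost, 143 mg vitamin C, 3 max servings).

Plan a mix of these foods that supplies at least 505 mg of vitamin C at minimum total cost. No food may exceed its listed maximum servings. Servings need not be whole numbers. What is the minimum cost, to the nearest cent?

$3.86

Cost per mg of vitamin C: orange $0.0066, kale $0.0077, bell pepper $0.0080.
Take 1 serving of orange: +53.0 mg vitamin C for $0.35 (total $0.35, still need 452.0 mg).
Take 3 servings of kale: +333.0 mg vitamin C for $2.55 (total $2.90, still need 119.0 mg).
Take 0.8322 servings of bell pepper: +119.0 mg vitamin C for $0.96 (total $3.86, still need 0.0 mg).
Filling from the cheapest source first is optimal under one linear minimum: $3.86.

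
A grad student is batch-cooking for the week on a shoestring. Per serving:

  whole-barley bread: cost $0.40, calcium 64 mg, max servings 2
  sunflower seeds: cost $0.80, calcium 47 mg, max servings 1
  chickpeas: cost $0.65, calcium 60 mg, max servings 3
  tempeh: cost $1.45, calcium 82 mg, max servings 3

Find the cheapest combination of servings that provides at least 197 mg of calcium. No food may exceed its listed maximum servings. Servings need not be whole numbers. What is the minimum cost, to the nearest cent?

$1.55

Cost per mg of calcium: whole-barley bread $0.0063, chickpeas $0.0108, sunflower seeds $0.0170, tempeh $0.0177.
Take 2 servings of whole-barley bread: +128.0 mg calcium for $0.80 (total $0.80, still need 69.0 mg).
Take 1.15 servings of chickpeas: +69.0 mg calcium for $0.75 (total $1.55, still need 0.0 mg).
Filling from the cheapest source first is optimal under one linear minimum: $1.55.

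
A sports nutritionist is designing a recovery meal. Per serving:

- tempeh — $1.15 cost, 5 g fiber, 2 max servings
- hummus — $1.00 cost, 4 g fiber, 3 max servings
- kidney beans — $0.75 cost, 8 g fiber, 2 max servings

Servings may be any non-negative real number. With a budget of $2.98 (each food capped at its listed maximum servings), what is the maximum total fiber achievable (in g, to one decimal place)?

Fiber per dollar: kidney beans 10.67, tempeh 4.348, hummus 4.
Take 2 servings of kidney beans: spends $1.50, +16.0 g fiber (running total 16.0 g).
Take 1.287 servings of tempeh: spends $1.48, +6.4 g fiber (running total 22.4 g).
Greedy by best ratio exhausts the cost allowance optimally: 22.4 g.

22.4 g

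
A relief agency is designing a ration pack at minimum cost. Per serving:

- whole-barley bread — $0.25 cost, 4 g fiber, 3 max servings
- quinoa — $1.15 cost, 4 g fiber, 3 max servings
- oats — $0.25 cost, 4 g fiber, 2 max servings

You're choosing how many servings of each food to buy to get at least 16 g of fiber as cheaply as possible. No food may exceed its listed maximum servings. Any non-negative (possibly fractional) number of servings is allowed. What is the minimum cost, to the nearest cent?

Cost per g of fiber: whole-barley bread $0.0625, oats $0.0625, quinoa $0.2875.
Take 3 servings of whole-barley bread: +12.0 g fiber for $0.75 (total $0.75, still need 4.0 g).
Take 1 serving of oats: +4.0 g fiber for $0.25 (total $1.00, still need 0.0 g).
Filling from the cheapest source first is optimal under one linear minimum: $1.00.

$1.00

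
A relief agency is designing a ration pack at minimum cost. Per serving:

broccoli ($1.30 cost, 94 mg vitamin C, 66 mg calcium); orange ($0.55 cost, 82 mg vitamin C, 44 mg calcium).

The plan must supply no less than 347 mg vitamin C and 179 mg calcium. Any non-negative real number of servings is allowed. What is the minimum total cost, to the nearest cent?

broccoli only: max(347/94, 179/66) = 3.691 servings → $4.80.
orange only: max(347/82, 179/44) = 4.232 servings → $2.33.
broccoli + orange: intersection lies outside the first quadrant.
So the least-cost plan costs $2.33.

$2.33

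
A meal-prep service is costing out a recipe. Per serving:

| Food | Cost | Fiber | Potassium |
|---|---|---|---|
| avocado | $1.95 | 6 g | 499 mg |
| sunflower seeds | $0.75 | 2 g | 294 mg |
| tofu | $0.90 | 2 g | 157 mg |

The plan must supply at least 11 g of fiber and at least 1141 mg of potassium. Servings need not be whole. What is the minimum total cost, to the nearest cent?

Compare the cost at each extreme point of the feasible region.
avocado only: max(11/6, 1141/499) = 2.287 servings → $4.46.
sunflower seeds only: max(11/2, 1141/294) = 5.5 servings → $4.12.
tofu only: max(11/2, 1141/157) = 7.268 servings → $6.54.
avocado + sunflower seeds with both tight: 1.243 servings and 1.772 servings → $3.75.
avocado + tofu: the both-tight solution has a negative serving — not a feasible corner.
sunflower seeds + tofu with both tight: 2.026 servings and 3.474 servings → $4.65.
So the least-cost plan costs $3.75.

$3.75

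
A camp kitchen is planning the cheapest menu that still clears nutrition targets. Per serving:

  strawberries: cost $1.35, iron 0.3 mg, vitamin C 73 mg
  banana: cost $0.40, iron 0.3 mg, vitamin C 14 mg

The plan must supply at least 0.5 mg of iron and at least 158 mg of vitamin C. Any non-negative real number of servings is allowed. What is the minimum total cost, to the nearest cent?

The cheapest plan sits at a corner of the feasible region — with two constraints it uses at most two foods.
strawberries only: max(0.5/0.3, 158/73) = 2.164 servings → $2.92.
banana only: max(0.5/0.3, 158/14) = 11.29 servings → $4.51.
strawberries + banana: the both-tight solution has a negative serving — not a feasible corner.
Cheapest feasible corner: $2.92.

$2.92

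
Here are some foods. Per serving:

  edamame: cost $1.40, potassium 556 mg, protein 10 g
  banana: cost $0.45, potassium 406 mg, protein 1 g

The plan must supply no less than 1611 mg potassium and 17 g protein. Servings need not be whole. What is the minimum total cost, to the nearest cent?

$2.97

edamame only: max(1611/556, 17/10) = 2.897 servings → $4.06.
banana only: max(1611/406, 17/1) = 17 servings → $7.65.
edamame + banana with both tight: 1.51 servings and 1.9 servings → $2.97.
Cheapest feasible corner: $2.97.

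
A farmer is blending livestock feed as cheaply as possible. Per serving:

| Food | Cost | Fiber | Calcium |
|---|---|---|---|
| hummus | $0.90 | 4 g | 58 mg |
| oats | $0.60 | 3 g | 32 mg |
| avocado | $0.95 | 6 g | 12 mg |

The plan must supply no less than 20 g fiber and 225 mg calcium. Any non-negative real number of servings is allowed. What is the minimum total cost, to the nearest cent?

For a min-cost LP with two ≥-constraints, a basic feasible solution has at most two positive variables.
hummus only: max(20/4, 225/58) = 5 servings → $4.50.
oats only: max(20/3, 225/32) = 7.031 servings → $4.22.
avocado only: max(20/6, 225/12) = 18.75 servings → $17.81.
hummus + oats with both tight: 0.7609 servings and 5.652 servings → $4.08.
hummus + avocado with both tight: 3.7 servings and 0.8667 servings → $4.15.
oats + avocado: intersection lies outside the first quadrant.
The minimum over all feasible corners is $4.08.

$4.08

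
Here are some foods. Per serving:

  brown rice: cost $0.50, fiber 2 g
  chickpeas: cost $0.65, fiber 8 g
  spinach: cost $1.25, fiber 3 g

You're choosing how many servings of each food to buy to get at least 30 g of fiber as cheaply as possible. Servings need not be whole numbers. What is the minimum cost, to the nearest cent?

Cost per g of fiber: chickpeas $0.0813, brown rice $0.2500, spinach $0.4167.
With no serving limits, use only chickpeas: 30 g / 8 g = 3.75 servings × $0.65 = $2.44.

$2.44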